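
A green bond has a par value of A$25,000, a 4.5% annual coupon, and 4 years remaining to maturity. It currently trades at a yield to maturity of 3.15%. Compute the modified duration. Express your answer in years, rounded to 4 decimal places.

Periodic yield y = 0.0315. First find Macaulay duration:
  t   CF        PV=CF/(1+0.0315)^t    t·PV
  1     1,125.00     1,090.6447     1,090.6447
  2     1,125.00     1,057.3385     2,114.6771
  3     1,125.00     1,025.0495     3,075.1484
  4    26,125.00    23,077.0011    92,308.0042
  Σ                 26,250.0337    98,588.4744
P = 26,250.0337; Macaulay duration = 98,588.4744 / 26,250.0337 = 3.75575 years.
Modified duration = D_Mac / (1 + y) = 3.75575 / 1.0315 = 3.64105 years.

3.6411 years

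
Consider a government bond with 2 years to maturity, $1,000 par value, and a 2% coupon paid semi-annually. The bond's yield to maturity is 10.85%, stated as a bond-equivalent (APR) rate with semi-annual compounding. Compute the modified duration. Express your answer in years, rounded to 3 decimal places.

1.866 years

Periodic yield y = 0.05425. First find Macaulay duration:
  t   CF        PV=CF/(1+0.05425)^t    t·PV
  1        10.00         9.4854         9.4854
  2        10.00         8.9973        17.9946
  3        10.00         8.5343        25.6030
  4     1,010.00       817.6114     3,270.4456
  Σ                    844.6284     3,323.5286
P = 844.6284; Macaulay duration = 3,323.5286 / 844.6284 = 3.93490 half-year periods = 1.96745 years.
Modified duration = D_Mac / (1 + y) = 1.96745 / 1.05425 = 1.86621 years.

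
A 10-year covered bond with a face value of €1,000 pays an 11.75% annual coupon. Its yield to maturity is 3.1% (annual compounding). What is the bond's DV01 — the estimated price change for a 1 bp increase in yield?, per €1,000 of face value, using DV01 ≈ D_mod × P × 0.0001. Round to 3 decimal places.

Periodic yield y = 0.031.
  t   CF        PV=CF/(1+0.031)^t    t·PV
  1       117.50       113.9670       113.9670
  2       117.50       110.5403       221.0805
  3       117.50       107.2166       321.6497
  4       117.50       103.9928       415.9711
  5       117.50       100.8659       504.3297
  6       117.50        97.8331       586.9987
  7       117.50        94.8915       664.2403
  8       117.50        92.0383       736.3063
  9       117.50        89.2709       803.4380
  10    1,117.50       823.4948     8,234.9483
  Σ                  1,734.1112    12,602.9298
P = 1,734.1112; D_Mac = 7.26766 yrs; D_mod = 7.04914 yrs.
DV01 ≈ 7.04914 × 1,734.1112 × 0.0001 = 1.222399.

€1.222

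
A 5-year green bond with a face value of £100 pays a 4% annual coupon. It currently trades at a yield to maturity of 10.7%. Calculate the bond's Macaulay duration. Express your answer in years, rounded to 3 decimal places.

4.563 years

Periodic yield y = 0.107. Discount each cash flow and weight by its year:
  t   CF        PV=CF/(1+0.107)^t    t·PV
  1         4.00         3.6134         3.6134
  2         4.00         3.2641         6.5282
  3         4.00         2.9486         8.8458
  4         4.00         2.6636        10.6544
  5       104.00        62.5598       312.7989
  Σ                     75.0495       342.4407
Price P = Σ PV = 75.0495.
Macaulay duration = Σ(t·PV) / P = 342.4407 / 75.0495 = 4.56287 years.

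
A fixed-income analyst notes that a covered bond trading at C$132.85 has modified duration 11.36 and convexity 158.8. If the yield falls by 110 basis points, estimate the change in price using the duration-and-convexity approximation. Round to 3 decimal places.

+C$17.877

Duration effect: -D_mod·Δy = -11.36 × (-0.011) = +0.124960
Convexity effect: ½·C·(Δy)² = 0.5 × 158.8 × (-0.011)² = +0.0096074
ΔP/P ≈ +0.124960 + 0.0096074 = +0.1345674
ΔP ≈ 132.85 × (+0.1345674) = +17.87727909.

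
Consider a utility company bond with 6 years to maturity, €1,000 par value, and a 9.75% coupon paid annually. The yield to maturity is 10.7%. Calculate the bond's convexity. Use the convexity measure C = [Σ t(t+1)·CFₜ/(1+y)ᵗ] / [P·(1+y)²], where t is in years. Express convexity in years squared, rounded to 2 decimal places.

25.19

With y = 0.107:
  t   CF        PV=CF/(1+0.107)^t    t·PV        t(t+1)·PV
  1        97.50        88.0759        88.0759         176.1518
  2        97.50        79.5627       159.1253         477.3760
  3        97.50        71.8723       215.6170         862.4680
  4        97.50        64.9253       259.7013       1,298.5065
  5        97.50        58.6498       293.2490       1,759.4939
  6     1,097.50       596.3741     3,578.2448      25,047.7139
  Σ                    959.4602     4,594.0134      29,621.7101
P = 959.4602.
Convexity = Σ t(t+1)·PV / [P·(1+y)²] = 29,621.7101 / (959.4602 × 1.225449) = 25.19347.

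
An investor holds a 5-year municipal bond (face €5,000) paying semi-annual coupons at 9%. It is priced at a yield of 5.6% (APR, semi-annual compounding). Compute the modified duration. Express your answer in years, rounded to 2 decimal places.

4.09 years

Periodic yield y = 0.028. First find Macaulay duration:
  t   CF        PV=CF/(1+0.028)^t    t·PV
  1       225.00       218.8716       218.8716
  2       225.00       212.9101       425.8202
  3       225.00       207.1110       621.3330
  4       225.00       201.4698       805.8794
  5       225.00       195.9823       979.9117
  6       225.00       190.6443     1,143.8658
  7       225.00       185.4517     1,298.1616
  8       225.00       180.4004     1,443.2035
  9       225.00       175.4868     1,579.3813
  10    5,225.00     3,964.1963    39,641.9627
  Σ                  5,732.5244    48,158.3909
P = 5,732.5244; Macaulay duration = 48,158.3909 / 5,732.5244 = 8.40090 half-year periods = 4.20045 years.
Modified duration = D_Mac / (1 + y) = 4.20045 / 1.028 = 4.08604 years.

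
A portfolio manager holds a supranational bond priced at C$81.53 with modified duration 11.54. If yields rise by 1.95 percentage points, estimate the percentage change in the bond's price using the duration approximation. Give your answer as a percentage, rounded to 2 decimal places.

-22.50%

Duration approximation: ΔP/P ≈ -D_mod · Δy = -11.54 × (+0.0195) = -0.225030.
As a percentage: -22.5030%.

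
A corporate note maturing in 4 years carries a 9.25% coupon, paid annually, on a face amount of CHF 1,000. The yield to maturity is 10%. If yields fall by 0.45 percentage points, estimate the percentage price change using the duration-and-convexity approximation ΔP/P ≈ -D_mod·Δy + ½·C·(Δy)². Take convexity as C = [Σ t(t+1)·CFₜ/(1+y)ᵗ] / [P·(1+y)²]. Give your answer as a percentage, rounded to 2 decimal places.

+1.45%

With y = 0.1:
  t   CF        PV=CF/(1+0.1)^t    t·PV        t(t+1)·PV
  1        92.50        84.0909        84.0909         168.1818
  2        92.50        76.4463       152.8926         458.6777
  3        92.50        69.4966       208.4899         833.9594
  4     1,092.50       746.1922     2,984.7688      14,923.8440
  Σ                    976.2260     3,430.2421      16,384.6629
P = 976.2260; D_Mac = 3.51378 yrs; D_mod = 3.19434 yrs; C = 13.87081.
Duration effect: -3.19434 × (-0.0045) = +0.014375
Convexity effect: 0.5 × 13.87081 × (-0.0045)² = +0.0001404
ΔP/P ≈ +0.014375 + 0.0001404 = +0.014515 = +1.4515%.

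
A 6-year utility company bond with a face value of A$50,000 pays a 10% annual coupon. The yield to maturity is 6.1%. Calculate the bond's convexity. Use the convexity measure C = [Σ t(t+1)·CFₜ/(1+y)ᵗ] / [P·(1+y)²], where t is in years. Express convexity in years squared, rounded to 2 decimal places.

28.28

With y = 0.061:
  t   CF        PV=CF/(1+0.061)^t    t·PV        t(t+1)·PV
  1     5,000.00     4,712.5353     4,712.5353       9,425.0707
  2     5,000.00     4,441.5979     8,883.1957      26,649.5872
  3     5,000.00     4,186.2374    12,558.7122      50,234.8487
  4     5,000.00     3,945.5583    15,782.2333      78,911.1667
  5     5,000.00     3,718.7166    18,593.5831     111,561.4986
  6    55,000.00    38,554.0837   231,324.5023   1,619,271.5162
  Σ                 59,558.7293   291,854.7620   1,896,053.6881
P = 59,558.7293.
Convexity = Σ t(t+1)·PV / [P·(1+y)²] = 1,896,053.6881 / (59,558.7293 × 1.125721) = 28.27968.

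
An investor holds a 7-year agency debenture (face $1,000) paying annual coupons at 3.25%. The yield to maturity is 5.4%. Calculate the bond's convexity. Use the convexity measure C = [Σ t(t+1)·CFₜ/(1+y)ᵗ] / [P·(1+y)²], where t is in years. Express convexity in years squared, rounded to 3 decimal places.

With y = 0.054:
  t   CF        PV=CF/(1+0.054)^t    t·PV        t(t+1)·PV
  1        32.50        30.8349        30.8349          61.6698
  2        32.50        29.2551        58.5103         175.5308
  3        32.50        27.7563        83.2689         333.0756
  4        32.50        26.3342       105.3370         526.6850
  5        32.50        24.9851       124.9253         749.5516
  6        32.50        23.7050       142.2299         995.6094
  7     1,032.50       714.5058     5,001.5409      40,012.3272
  Σ                    877.3765     5,546.6472      42,854.4494
P = 877.3765.
Convexity = Σ t(t+1)·PV / [P·(1+y)²] = 42,854.4494 / (877.3765 × 1.110916) = 43.96719.

43.967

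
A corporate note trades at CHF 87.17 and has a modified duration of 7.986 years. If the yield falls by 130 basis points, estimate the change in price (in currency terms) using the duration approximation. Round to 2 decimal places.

+CHF 9.05

Duration approximation: ΔP/P ≈ -D_mod · Δy = -7.986 × (-0.013) = +0.103818.
ΔP ≈ 87.17 × (+0.103818) = +9.04981506.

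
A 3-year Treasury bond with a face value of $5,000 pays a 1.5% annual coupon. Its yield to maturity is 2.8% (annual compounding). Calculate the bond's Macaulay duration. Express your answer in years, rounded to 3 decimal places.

2.955 years

Periodic yield y = 0.028. Discount each cash flow and weight by its year:
  t   CF        PV=CF/(1+0.028)^t    t·PV
  1        75.00        72.9572        72.9572
  2        75.00        70.9700       141.9401
  3     5,075.00     4,671.5038    14,014.5113
  Σ                  4,815.4310    14,229.4085
Price P = Σ PV = 4,815.4310.
Macaulay duration = Σ(t·PV) / P = 14,229.4085 / 4,815.4310 = 2.95496 years.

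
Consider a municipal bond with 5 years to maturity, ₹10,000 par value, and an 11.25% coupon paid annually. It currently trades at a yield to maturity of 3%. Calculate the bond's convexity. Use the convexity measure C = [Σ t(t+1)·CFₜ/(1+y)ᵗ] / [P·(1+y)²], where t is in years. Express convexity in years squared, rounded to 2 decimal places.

22.49

With y = 0.03:
  t   CF        PV=CF/(1+0.03)^t    t·PV        t(t+1)·PV
  1     1,125.00     1,092.2330     1,092.2330       2,184.4660
  2     1,125.00     1,060.4204     2,120.8408       6,362.5224
  3     1,125.00     1,029.5344     3,088.6031      12,354.4124
  4     1,125.00       999.5479     3,998.1917      19,990.9586
  5    11,125.00     9,596.5227    47,982.6136     287,895.6818
  Σ                 13,778.2584    58,282.4823     328,788.0412
P = 13,778.2584.
Convexity = Σ t(t+1)·PV / [P·(1+y)²] = 328,788.0412 / (13,778.2584 × 1.060900) = 22.49299.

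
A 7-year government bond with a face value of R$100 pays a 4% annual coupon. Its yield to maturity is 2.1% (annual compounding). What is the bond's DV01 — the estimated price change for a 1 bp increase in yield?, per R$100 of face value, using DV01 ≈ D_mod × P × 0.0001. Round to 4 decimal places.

Periodic yield y = 0.021.
  t   CF        PV=CF/(1+0.021)^t    t·PV
  1         4.00         3.9177         3.9177
  2         4.00         3.8371         7.6743
  3         4.00         3.7582        11.2747
  4         4.00         3.6809        14.7237
  5         4.00         3.6052        18.0261
  6         4.00         3.5311        21.1864
  7       104.00        89.9193       629.4354
  Σ                    112.2497       706.2383
P = 112.2497; D_Mac = 6.29167 yrs; D_mod = 6.16227 yrs.
DV01 ≈ 6.16227 × 112.2497 × 0.0001 = 0.069171.

R$0.0692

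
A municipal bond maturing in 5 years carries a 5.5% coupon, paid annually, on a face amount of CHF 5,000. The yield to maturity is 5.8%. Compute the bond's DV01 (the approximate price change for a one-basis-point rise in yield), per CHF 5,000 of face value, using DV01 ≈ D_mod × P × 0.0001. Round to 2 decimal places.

CHF 2.10

Periodic yield y = 0.058.
  t   CF        PV=CF/(1+0.058)^t    t·PV
  1       275.00       259.9244       259.9244
  2       275.00       245.6752       491.3504
  3       275.00       232.2072       696.6216
  4       275.00       219.4775       877.9100
  5     5,275.00     3,979.1850    19,895.9248
  Σ                  4,936.4693    22,221.7312
P = 4,936.4693; D_Mac = 4.50154 yrs; D_mod = 4.25477 yrs.
DV01 ≈ 4.25477 × 4,936.4693 × 0.0001 = 2.100353.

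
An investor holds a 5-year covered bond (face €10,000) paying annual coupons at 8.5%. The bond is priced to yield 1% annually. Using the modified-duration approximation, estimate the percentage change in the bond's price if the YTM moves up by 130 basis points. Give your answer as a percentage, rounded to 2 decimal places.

Periodic yield y = 0.01. Modified duration first:
  t   CF        PV=CF/(1+0.01)^t    t·PV
  1       850.00       841.5842       841.5842
  2       850.00       833.2516     1,666.5033
  3       850.00       825.0016     2,475.0049
  4       850.00       816.8333     3,267.3332
  5    10,850.00    10,323.4027    51,617.0136
  Σ                 13,640.0734    59,867.4390
P = 13,640.0734; D_Mac = 4.38908 yrs; D_mod = 4.38908/(1+0.01) = 4.34563 yrs.
ΔP/P ≈ -D_mod · Δy = -4.34563 × (+0.013) = -0.056493 = -5.6493%.

-5.65%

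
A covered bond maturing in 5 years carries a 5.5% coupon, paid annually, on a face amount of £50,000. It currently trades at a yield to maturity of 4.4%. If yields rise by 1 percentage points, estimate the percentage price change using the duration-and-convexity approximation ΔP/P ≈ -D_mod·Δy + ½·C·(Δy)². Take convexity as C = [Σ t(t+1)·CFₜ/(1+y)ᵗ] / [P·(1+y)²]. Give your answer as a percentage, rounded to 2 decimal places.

-4.21%

With y = 0.044:
  t   CF        PV=CF/(1+0.044)^t    t·PV        t(t+1)·PV
  1     2,750.00     2,634.0996     2,634.0996       5,268.1992
  2     2,750.00     2,523.0839     5,046.1678      15,138.5035
  3     2,750.00     2,416.7471     7,250.2412      29,000.9646
  4     2,750.00     2,314.8918     9,259.5673      46,297.8363
  5    52,750.00    42,532.4079   212,662.0397   1,275,972.2381
  Σ                 52,421.2303   236,852.1156   1,371,677.7418
P = 52,421.2303; D_Mac = 4.51825 yrs; D_mod = 4.32782 yrs; C = 24.00733.
Duration effect: -4.32782 × (+0.01) = -0.043278
Convexity effect: 0.5 × 24.00733 × (0.01)² = +0.0012004
ΔP/P ≈ -0.043278 + 0.0012004 = -0.042078 = -4.2078%.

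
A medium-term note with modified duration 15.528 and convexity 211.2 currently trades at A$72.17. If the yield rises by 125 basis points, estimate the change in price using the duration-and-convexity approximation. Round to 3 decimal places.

Duration effect: -D_mod·Δy = -15.528 × (+0.0125) = -0.194100
Convexity effect: ½·C·(Δy)² = 0.5 × 211.2 × (0.0125)² = +0.0165000
ΔP/P ≈ -0.194100 + 0.0165000 = -0.177600
ΔP ≈ 72.17 × (-0.177600) = -12.817392.

-A$12.817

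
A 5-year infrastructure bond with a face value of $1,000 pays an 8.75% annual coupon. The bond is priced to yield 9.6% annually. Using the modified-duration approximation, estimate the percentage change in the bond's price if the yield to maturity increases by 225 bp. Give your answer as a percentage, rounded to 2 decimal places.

Periodic yield y = 0.096. Modified duration first:
  t   CF        PV=CF/(1+0.096)^t    t·PV
  1        87.50        79.8358        79.8358
  2        87.50        72.8429       145.6857
  3        87.50        66.4625       199.3874
  4        87.50        60.6409       242.5637
  5     1,087.50       687.6643     3,438.3216
  Σ                    967.4463     4,105.7942
P = 967.4463; D_Mac = 4.24395 yrs; D_mod = 4.24395/(1+0.096) = 3.87222 yrs.
ΔP/P ≈ -D_mod · Δy = -3.87222 × (+0.0225) = -0.087125 = -8.7125%.

-8.71%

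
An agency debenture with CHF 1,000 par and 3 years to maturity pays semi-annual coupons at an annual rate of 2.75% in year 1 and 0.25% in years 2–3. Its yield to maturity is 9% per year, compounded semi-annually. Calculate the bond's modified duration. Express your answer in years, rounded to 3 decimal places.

2.797 years

Periodic yield y = 0.045. First find Macaulay duration:
  t   CF        PV=CF/(1+0.045)^t    t·PV
  1        13.75        13.1579        13.1579
  2        13.75        12.5913        25.1826
  3         1.25         1.0954         3.2861
  4         1.25         1.0482         4.1928
  5         1.25         1.0031         5.0153
  6     1,001.25       768.8556     4,613.1336
  Σ                    797.7514     4,663.9684
P = 797.7514; Macaulay duration = 4,663.9684 / 797.7514 = 5.84639 half-year periods = 2.92320 years.
Modified duration = D_Mac / (1 + y) = 2.92320 / 1.045 = 2.79732 years.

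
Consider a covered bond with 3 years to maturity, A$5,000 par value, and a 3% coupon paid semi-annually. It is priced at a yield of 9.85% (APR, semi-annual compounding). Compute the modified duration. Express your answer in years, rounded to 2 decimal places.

2.74 years

Periodic yield y = 0.04925. First find Macaulay duration:
  t   CF        PV=CF/(1+0.04925)^t    t·PV
  1        75.00        71.4796        71.4796
  2        75.00        68.1245       136.2490
  3        75.00        64.9268       194.7805
  4        75.00        61.8793       247.5172
  5        75.00        58.9748       294.8739
  6     5,075.00     3,803.3140    22,819.8839
  Σ                  4,128.6990    23,764.7841
P = 4,128.6990; Macaulay duration = 23,764.7841 / 4,128.6990 = 5.75600 half-year periods = 2.87800 years.
Modified duration = D_Mac / (1 + y) = 2.87800 / 1.04925 = 2.74291 years.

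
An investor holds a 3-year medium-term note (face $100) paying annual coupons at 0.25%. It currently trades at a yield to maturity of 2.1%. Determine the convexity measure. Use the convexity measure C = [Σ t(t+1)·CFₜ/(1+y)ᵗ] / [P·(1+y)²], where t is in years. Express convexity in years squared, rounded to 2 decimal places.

With y = 0.021:
  t   CF        PV=CF/(1+0.021)^t    t·PV        t(t+1)·PV
  1         0.25         0.2449         0.2449           0.4897
  2         0.25         0.2398         0.4796           1.4389
  3       100.25        94.1905       282.5715       1,130.2861
  Σ                     94.6752       283.2960       1,132.2148
P = 94.6752.
Convexity = Σ t(t+1)·PV / [P·(1+y)²] = 1,132.2148 / (94.6752 × 1.042441) = 11.47205.

11.47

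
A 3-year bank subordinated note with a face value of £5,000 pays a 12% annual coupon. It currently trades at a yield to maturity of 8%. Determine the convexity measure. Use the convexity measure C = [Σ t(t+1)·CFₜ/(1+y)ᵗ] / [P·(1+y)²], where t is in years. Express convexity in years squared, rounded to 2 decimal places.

8.94

With y = 0.08:
  t   CF        PV=CF/(1+0.08)^t    t·PV        t(t+1)·PV
  1       600.00       555.5556       555.5556       1,111.1111
  2       600.00       514.4033     1,028.8066       3,086.4198
  3     5,600.00     4,445.4605    13,336.3816      53,345.5266
  Σ                  5,515.4194    14,920.7438      57,543.0575
P = 5,515.4194.
Convexity = Σ t(t+1)·PV / [P·(1+y)²] = 57,543.0575 / (5,515.4194 × 1.166400) = 8.94472.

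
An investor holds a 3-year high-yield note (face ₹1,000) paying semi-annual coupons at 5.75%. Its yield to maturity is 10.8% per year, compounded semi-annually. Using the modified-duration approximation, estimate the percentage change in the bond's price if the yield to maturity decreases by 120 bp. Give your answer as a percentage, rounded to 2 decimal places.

Periodic yield y = 0.054. Modified duration first:
  t   CF        PV=CF/(1+0.054)^t    t·PV
  1        28.75        27.2770        27.2770
  2        28.75        25.8795        51.7591
  3        28.75        24.5536        73.6609
  4        28.75        23.2957        93.1827
  5        28.75        22.1022       110.5108
  6     1,028.75       750.3540     4,502.1238
  Σ                    873.4620     4,858.5144
P = 873.4620; D_Mac = 5.56236 half-year periods = 2.78118 yrs; D_mod = 2.78118/(1+0.054) = 2.63869 yrs.
ΔP/P ≈ -D_mod · Δy = -2.63869 × (-0.012) = +0.031664 = +3.1664%.

+3.17%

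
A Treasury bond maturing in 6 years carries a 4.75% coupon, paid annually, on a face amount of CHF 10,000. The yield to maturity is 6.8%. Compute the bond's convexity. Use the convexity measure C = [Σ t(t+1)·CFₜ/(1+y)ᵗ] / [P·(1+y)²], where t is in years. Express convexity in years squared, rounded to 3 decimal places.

31.317

With y = 0.068:
  t   CF        PV=CF/(1+0.068)^t    t·PV        t(t+1)·PV
  1       475.00       444.7566       444.7566         889.5131
  2       475.00       416.4387       832.8774       2,498.6323
  3       475.00       389.9239     1,169.7717       4,679.0868
  4       475.00       365.0973     1,460.3891       7,301.9456
  5       475.00       341.8514     1,709.2569      10,255.5416
  6    10,475.00     7,058.7291    42,352.3747     296,466.6226
  Σ                  9,016.7970    47,969.4264     322,091.3421
P = 9,016.7970.
Convexity = Σ t(t+1)·PV / [P·(1+y)²] = 322,091.3421 / (9,016.7970 × 1.140624) = 31.31730.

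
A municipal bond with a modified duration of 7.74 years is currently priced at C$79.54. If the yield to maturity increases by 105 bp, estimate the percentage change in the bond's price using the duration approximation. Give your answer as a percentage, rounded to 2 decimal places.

-8.13%

Duration approximation: ΔP/P ≈ -D_mod · Δy = -7.74 × (+0.0105) = -0.081270.
As a percentage: -8.1270%.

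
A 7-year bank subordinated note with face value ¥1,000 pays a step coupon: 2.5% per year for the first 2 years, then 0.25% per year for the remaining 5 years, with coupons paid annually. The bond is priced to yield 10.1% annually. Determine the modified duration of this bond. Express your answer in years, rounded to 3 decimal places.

5.943 years

Periodic yield y = 0.101. First find Macaulay duration:
  t   CF        PV=CF/(1+0.101)^t    t·PV
  1        25.00        22.7066        22.7066
  2        25.00        20.6236        41.2473
  3         2.50         1.8732         5.6195
  4         2.50         1.7013         6.8054
  5         2.50         1.5453         7.7263
  6         2.50         1.4035         8.4211
  7     1,002.50       511.1792     3,578.2542
  Σ                    561.0327     3,670.7804
P = 561.0327; Macaulay duration = 3,670.7804 / 561.0327 = 6.54290 years.
Modified duration = D_Mac / (1 + y) = 6.54290 / 1.101 = 5.94269 years.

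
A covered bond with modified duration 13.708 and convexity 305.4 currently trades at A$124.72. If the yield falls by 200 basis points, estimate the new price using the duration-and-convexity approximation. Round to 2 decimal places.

Duration effect: -D_mod·Δy = -13.708 × (-0.02) = +0.274160
Convexity effect: ½·C·(Δy)² = 0.5 × 305.4 × (-0.02)² = +0.0610800
ΔP/P ≈ +0.274160 + 0.0610800 = +0.335240
New price ≈ 124.72 × (1 + 0.335240) = 166.5311328.

A$166.53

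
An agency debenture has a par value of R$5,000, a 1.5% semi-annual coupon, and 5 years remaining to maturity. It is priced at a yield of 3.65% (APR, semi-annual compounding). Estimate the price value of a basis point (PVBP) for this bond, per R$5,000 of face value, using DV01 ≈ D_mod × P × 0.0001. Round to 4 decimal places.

R$2.1383

Periodic yield y = 0.01825.
  t   CF        PV=CF/(1+0.01825)^t    t·PV
  1        37.50        36.8279        36.8279
  2        37.50        36.1678        72.3357
  3        37.50        35.5196       106.5588
  4        37.50        34.8830       139.5319
  5        37.50        34.2578       171.2889
  6        37.50        33.6438       201.8627
  7        37.50        33.0408       231.2855
  8        37.50        32.4486       259.5888
  9        37.50        31.8670       286.8032
  10    5,037.50     4,204.0790    42,040.7903
  Σ                  4,512.7353    43,546.8736
P = 4,512.7353; D_Mac = 9.64977 half-year periods = 4.82489 yrs; D_mod = 4.73841 yrs.
DV01 ≈ 4.73841 × 4,512.7353 × 0.0001 = 2.138319.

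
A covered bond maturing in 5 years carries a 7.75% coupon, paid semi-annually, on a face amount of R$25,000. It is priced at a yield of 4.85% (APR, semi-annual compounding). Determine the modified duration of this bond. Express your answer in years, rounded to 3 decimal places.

4.189 years

Periodic yield y = 0.02425. First find Macaulay duration:
  t   CF        PV=CF/(1+0.02425)^t    t·PV
  1       968.75       945.8140       945.8140
  2       968.75       923.4210     1,846.8421
  3       968.75       901.5583     2,704.6748
  4       968.75       880.2131     3,520.8524
  5       968.75       859.3733     4,296.8665
  6       968.75       839.0269     5,034.1613
  7       968.75       819.1622     5,734.1354
  8       968.75       799.7678     6,398.1427
  9       968.75       780.8326     7,027.4938
  10   25,968.75    20,435.7847   204,357.8473
  Σ                 28,184.9540   241,866.8303
P = 28,184.9540; Macaulay duration = 241,866.8303 / 28,184.9540 = 8.58142 half-year periods = 4.29071 years.
Modified duration = D_Mac / (1 + y) = 4.29071 / 1.02425 = 4.18912 years.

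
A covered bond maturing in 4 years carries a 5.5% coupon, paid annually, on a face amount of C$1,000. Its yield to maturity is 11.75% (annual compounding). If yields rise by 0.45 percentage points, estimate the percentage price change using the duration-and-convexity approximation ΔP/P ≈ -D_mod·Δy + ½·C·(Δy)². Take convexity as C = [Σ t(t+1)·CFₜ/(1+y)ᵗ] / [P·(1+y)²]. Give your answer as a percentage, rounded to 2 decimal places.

-1.46%

With y = 0.1175:
  t   CF        PV=CF/(1+0.1175)^t    t·PV        t(t+1)·PV
  1        55.00        49.2170        49.2170          98.4340
  2        55.00        44.0421        88.0841         264.2524
  3        55.00        39.4112       118.2337         472.9349
  4     1,055.00       676.4915     2,705.9659      13,529.8296
  Σ                    809.1618     2,961.5008      14,365.4509
P = 809.1618; D_Mac = 3.65996 yrs; D_mod = 3.27513 yrs; C = 14.21637.
Duration effect: -3.27513 × (+0.0045) = -0.014738
Convexity effect: 0.5 × 14.21637 × (0.0045)² = +0.0001439
ΔP/P ≈ -0.014738 + 0.0001439 = -0.014594 = -1.4594%.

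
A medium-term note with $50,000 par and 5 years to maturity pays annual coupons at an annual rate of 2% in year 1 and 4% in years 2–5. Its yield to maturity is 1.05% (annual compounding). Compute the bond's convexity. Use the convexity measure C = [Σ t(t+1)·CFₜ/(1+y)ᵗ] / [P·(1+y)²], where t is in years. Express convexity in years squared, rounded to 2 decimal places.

27.13

With y = 0.0105:
  t   CF        PV=CF/(1+0.0105)^t    t·PV        t(t+1)·PV
  1     1,000.00       989.6091       989.6091       1,979.2182
  2     2,000.00     1,958.6524     3,917.3047      11,751.9142
  3     2,000.00     1,938.3002     5,814.9006      23,259.6025
  4     2,000.00     1,918.1595     7,672.6381      38,363.1906
  5    52,000.00    49,353.9315   246,769.6577   1,480,617.9464
  Σ                 56,158.6527   265,164.1103   1,555,971.8718
P = 56,158.6527.
Convexity = Σ t(t+1)·PV / [P·(1+y)²] = 1,555,971.8718 / (56,158.6527 × 1.021110) = 27.13391.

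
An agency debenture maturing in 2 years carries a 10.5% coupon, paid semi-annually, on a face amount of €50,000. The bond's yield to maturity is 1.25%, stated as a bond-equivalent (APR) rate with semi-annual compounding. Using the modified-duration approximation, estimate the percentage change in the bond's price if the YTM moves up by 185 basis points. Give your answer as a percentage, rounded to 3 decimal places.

-3.435%

Periodic yield y = 0.00625. Modified duration first:
  t   CF        PV=CF/(1+0.00625)^t    t·PV
  1     2,625.00     2,608.6957     2,608.6957
  2     2,625.00     2,592.4926     5,184.9851
  3     2,625.00     2,576.3901     7,729.1704
  4    52,625.00    51,329.6775   205,318.7099
  Σ                 59,107.2558   220,841.5611
P = 59,107.2558; D_Mac = 3.73629 half-year periods = 1.86814 yrs; D_mod = 1.86814/(1+0.00625) = 1.85654 yrs.
ΔP/P ≈ -D_mod · Δy = -1.85654 × (+0.0185) = -0.034346 = -3.4346%.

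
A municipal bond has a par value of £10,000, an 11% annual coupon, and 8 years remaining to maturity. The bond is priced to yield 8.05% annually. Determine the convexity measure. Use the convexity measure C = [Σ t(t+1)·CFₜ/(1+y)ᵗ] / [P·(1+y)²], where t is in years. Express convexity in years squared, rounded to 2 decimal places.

With y = 0.0805:
  t   CF        PV=CF/(1+0.0805)^t    t·PV        t(t+1)·PV
  1     1,100.00     1,018.0472     1,018.0472       2,036.0944
  2     1,100.00       942.2001     1,884.4002       5,653.2006
  3     1,100.00       872.0038     2,616.0114      10,464.0455
  4     1,100.00       807.0373     3,228.1491      16,140.7457
  5     1,100.00       746.9110     3,734.5548      22,407.3286
  6     1,100.00       691.2642     4,147.5851      29,033.0959
  7     1,100.00       639.7632     4,478.3427      35,826.7418
  8    11,100.00     5,974.8198    47,798.5581     430,187.0231
  Σ                 11,692.0465    68,905.6486     551,748.2756
P = 11,692.0465.
Convexity = Σ t(t+1)·PV / [P·(1+y)²] = 551,748.2756 / (11,692.0465 × 1.167480) = 40.42043.

40.42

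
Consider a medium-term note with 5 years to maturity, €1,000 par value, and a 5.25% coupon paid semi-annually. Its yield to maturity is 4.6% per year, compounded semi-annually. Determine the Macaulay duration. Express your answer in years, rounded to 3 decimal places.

Periodic yield y = 0.023. Discount each cash flow and weight by its period:
  t   CF        PV=CF/(1+0.023)^t    t·PV
  1        26.25        25.6598        25.6598
  2        26.25        25.0829        50.1658
  3        26.25        24.5190        73.5569
  4        26.25        23.9677        95.8709
  5        26.25        23.4289       117.1443
  6        26.25        22.9021       137.4127
  7        26.25        22.3872       156.7104
  8        26.25        21.8839       175.0710
  9        26.25        21.3919       192.5268
  10    1,026.25       817.5171     8,175.1708
  Σ                  1,028.7404     9,199.2894
Price P = Σ PV = 1,028.7404.
Macaulay duration = Σ(t·PV) / P = 9,199.2894 / 1,028.7404 = 8.94228 half-year periods.
In years: 8.94228 / 2 = 4.47114 years.

4.471 years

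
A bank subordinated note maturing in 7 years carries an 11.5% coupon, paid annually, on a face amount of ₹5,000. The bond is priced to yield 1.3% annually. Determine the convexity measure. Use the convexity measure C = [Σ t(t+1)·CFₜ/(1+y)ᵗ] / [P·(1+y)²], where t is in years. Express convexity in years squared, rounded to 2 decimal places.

40.16

With y = 0.013:
  t   CF        PV=CF/(1+0.013)^t    t·PV        t(t+1)·PV
  1       575.00       567.6209       567.6209       1,135.2419
  2       575.00       560.3366     1,120.6731       3,362.0193
  3       575.00       553.1457     1,659.4370       6,637.7479
  4       575.00       546.0470     2,184.1882      10,920.9410
  5       575.00       539.0395     2,695.1977      16,171.1860
  6       575.00       532.1219     3,192.7317      22,349.1218
  7     5,575.00     5,093.0596    35,651.4169     285,211.3348
  Σ                  8,391.3712    47,071.2654     345,787.5927
P = 8,391.3712.
Convexity = Σ t(t+1)·PV / [P·(1+y)²] = 345,787.5927 / (8,391.3712 × 1.026169) = 40.15666.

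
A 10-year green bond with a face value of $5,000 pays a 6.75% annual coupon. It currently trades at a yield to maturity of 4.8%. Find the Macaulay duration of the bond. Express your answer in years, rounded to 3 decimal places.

7.768 years

Periodic yield y = 0.048. Discount each cash flow and weight by its year:
  t   CF        PV=CF/(1+0.048)^t    t·PV
  1       337.50       322.0420       322.0420
  2       337.50       307.2920       614.5839
  3       337.50       293.2175       879.6526
  4       337.50       279.7877     1,119.1509
  5       337.50       266.9730     1,334.8651
  6       337.50       254.7452     1,528.4715
  7       337.50       243.0775     1,701.5426
  8       337.50       231.9442     1,855.5536
  9       337.50       221.3208     1,991.8872
  10    5,337.50     3,339.8354    33,398.3538
  Σ                  5,760.2354    44,746.1032
Price P = Σ PV = 5,760.2354.
Macaulay duration = Σ(t·PV) / P = 44,746.1032 / 5,760.2354 = 7.76810 years.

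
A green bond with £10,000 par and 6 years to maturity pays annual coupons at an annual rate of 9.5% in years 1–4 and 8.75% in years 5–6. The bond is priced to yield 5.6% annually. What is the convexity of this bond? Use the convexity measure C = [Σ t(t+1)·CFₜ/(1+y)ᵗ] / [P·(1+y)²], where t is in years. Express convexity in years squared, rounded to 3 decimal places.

With y = 0.056:
  t   CF        PV=CF/(1+0.056)^t    t·PV        t(t+1)·PV
  1       950.00       899.6212       899.6212       1,799.2424
  2       950.00       851.9140     1,703.8281       5,111.4842
  3       950.00       806.7368     2,420.2103       9,680.8412
  4       950.00       763.9553     3,055.8211      15,279.1054
  5       875.00       666.3286     3,331.6431      19,989.8584
  6    10,875.00     7,842.3416    47,054.0497     329,378.3479
  Σ                 11,830.8975    58,465.1734     381,238.8795
P = 11,830.8975.
Convexity = Σ t(t+1)·PV / [P·(1+y)²] = 381,238.8795 / (11,830.8975 × 1.115136) = 28.89693.

28.897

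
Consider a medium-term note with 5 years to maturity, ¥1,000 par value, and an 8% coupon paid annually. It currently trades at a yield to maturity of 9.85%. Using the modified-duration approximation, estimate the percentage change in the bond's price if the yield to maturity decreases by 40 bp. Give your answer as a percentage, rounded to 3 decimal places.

+1.560%

Periodic yield y = 0.0985. Modified duration first:
  t   CF        PV=CF/(1+0.0985)^t    t·PV
  1        80.00        72.8266        72.8266
  2        80.00        66.2964       132.5928
  3        80.00        60.3517       181.0552
  4        80.00        54.9401       219.7605
  5     1,080.00       675.1860     3,375.9302
  Σ                    929.6009     3,982.1653
P = 929.6009; D_Mac = 4.28374 yrs; D_mod = 4.28374/(1+0.0985) = 3.89962 yrs.
ΔP/P ≈ -D_mod · Δy = -3.89962 × (-0.004) = +0.015598 = +1.5598%.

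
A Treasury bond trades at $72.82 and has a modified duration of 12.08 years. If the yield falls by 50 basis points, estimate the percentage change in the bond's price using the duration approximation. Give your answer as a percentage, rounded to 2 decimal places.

Duration approximation: ΔP/P ≈ -D_mod · Δy = -12.08 × (-0.005) = +0.060400.
As a percentage: +6.0400%.

+6.04%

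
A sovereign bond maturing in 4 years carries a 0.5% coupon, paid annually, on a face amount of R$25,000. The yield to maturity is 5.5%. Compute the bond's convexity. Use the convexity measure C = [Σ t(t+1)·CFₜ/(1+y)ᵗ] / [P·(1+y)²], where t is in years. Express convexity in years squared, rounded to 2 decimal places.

17.77

With y = 0.055:
  t   CF        PV=CF/(1+0.055)^t    t·PV        t(t+1)·PV
  1       125.00       118.4834       118.4834         236.9668
  2       125.00       112.3066       224.6131         673.8393
  3       125.00       106.4517       319.3551       1,277.4205
  4    25,125.00    20,281.3207    81,125.2827     405,626.4135
  Σ                 20,618.5623    81,787.7343     407,814.6401
P = 20,618.5623.
Convexity = Σ t(t+1)·PV / [P·(1+y)²] = 407,814.6401 / (20,618.5623 × 1.113025) = 17.77049.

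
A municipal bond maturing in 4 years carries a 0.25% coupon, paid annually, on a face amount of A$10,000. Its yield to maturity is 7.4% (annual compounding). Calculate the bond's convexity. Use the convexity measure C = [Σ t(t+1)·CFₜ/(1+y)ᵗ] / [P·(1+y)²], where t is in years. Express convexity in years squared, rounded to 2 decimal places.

17.24

With y = 0.074:
  t   CF        PV=CF/(1+0.074)^t    t·PV        t(t+1)·PV
  1        25.00        23.2775        23.2775          46.5549
  2        25.00        21.6736        43.3472         130.0417
  3        25.00        20.1803        60.5408         242.1633
  4    10,025.00     7,534.7224    30,138.8896     150,694.4478
  Σ                  7,599.8538    30,266.0551     151,113.2078
P = 7,599.8538.
Convexity = Σ t(t+1)·PV / [P·(1+y)²] = 151,113.2078 / (7,599.8538 × 1.153476) = 17.23807.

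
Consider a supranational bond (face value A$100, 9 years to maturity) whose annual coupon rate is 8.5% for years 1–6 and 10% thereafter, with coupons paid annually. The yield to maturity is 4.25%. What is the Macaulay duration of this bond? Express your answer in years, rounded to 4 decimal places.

Periodic yield y = 0.0425. Discount each cash flow and weight by its year:
  t   CF        PV=CF/(1+0.0425)^t    t·PV
  1         8.50         8.1535         8.1535
  2         8.50         7.8211        15.6422
  3         8.50         7.5022        22.5067
  4         8.50         7.1964        28.7856
  5         8.50         6.9030        34.5151
  6         8.50         6.6216        39.7296
  7        10.00         7.4725        52.3077
  8        10.00         7.1679        57.3431
  9       110.00        75.6324       680.6920
  Σ                    134.4707       939.6753
Price P = Σ PV = 134.4707.
Macaulay duration = Σ(t·PV) / P = 939.6753 / 134.4707 = 6.98796 years.

6.9880 years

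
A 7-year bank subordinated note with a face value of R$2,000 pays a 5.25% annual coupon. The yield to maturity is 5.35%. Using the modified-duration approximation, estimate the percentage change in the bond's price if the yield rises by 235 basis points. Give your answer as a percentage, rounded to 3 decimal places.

-13.456%

Periodic yield y = 0.0535. Modified duration first:
  t   CF        PV=CF/(1+0.0535)^t    t·PV
  1       105.00        99.6678        99.6678
  2       105.00        94.6063       189.2127
  3       105.00        89.8019       269.4058
  4       105.00        85.2415       340.9660
  5       105.00        80.9127       404.5634
  6       105.00        76.8037       460.8221
  7     2,105.00     1,461.5387    10,230.7709
  Σ                  1,988.5726    11,995.4087
P = 1,988.5726; D_Mac = 6.03217 yrs; D_mod = 6.03217/(1+0.0535) = 5.72584 yrs.
ΔP/P ≈ -D_mod · Δy = -5.72584 × (+0.0235) = -0.134557 = -13.4557%.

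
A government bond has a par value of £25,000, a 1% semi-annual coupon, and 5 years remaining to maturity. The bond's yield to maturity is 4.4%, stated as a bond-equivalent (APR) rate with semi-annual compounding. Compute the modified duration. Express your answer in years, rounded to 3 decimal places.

Periodic yield y = 0.022. First find Macaulay duration:
  t   CF        PV=CF/(1+0.022)^t    t·PV
  1       125.00       122.3092       122.3092
  2       125.00       119.6763       239.3526
  3       125.00       117.1001       351.3003
  4       125.00       114.5794       458.3175
  5       125.00       112.1129       560.5644
  6       125.00       109.6995       658.1970
  7       125.00       107.3381       751.3664
  8       125.00       105.0275       840.2196
  9       125.00       102.7666       924.8993
  10   25,125.00    20,211.4333   202,114.3329
  Σ                 21,222.0428   207,020.8593
P = 21,222.0428; Macaulay duration = 207,020.8593 / 21,222.0428 = 9.75499 half-year periods = 4.87750 years.
Modified duration = D_Mac / (1 + y) = 4.87750 / 1.022 = 4.77250 years.

4.773 years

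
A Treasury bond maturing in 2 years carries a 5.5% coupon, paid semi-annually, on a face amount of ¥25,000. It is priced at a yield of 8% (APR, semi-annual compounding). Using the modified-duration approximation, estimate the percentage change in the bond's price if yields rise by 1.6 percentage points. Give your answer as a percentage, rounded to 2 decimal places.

Periodic yield y = 0.04. Modified duration first:
  t   CF        PV=CF/(1+0.04)^t    t·PV
  1       687.50       661.0577       661.0577
  2       687.50       635.6324     1,271.2648
  3       687.50       611.1850     1,833.5550
  4    25,687.50    21,957.7827    87,831.1306
  Σ                 23,865.6577    91,597.0081
P = 23,865.6577; D_Mac = 3.83803 half-year periods = 1.91901 yrs; D_mod = 1.91901/(1+0.04) = 1.84520 yrs.
ΔP/P ≈ -D_mod · Δy = -1.84520 × (+0.016) = -0.029523 = -2.9523%.

-2.95%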